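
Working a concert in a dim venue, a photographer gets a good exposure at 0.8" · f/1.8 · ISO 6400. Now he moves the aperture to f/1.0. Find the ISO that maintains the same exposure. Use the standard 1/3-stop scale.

Aperture: f/1.8 → f/1.6 → f/1.4 → f/1.2 → f/1.1 → f/1.0 — 1 2/3 stops wider (brighter).
Need 1 2/3 stops darker from the ISO: 6400 → 5000 → 4000 → 3200 → 2500 → 2000.

ISO 2000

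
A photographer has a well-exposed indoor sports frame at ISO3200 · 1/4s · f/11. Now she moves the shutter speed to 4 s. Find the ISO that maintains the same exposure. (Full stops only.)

Shutter speed: 1/4 → 1/2 → 1 → 2 → 4 — 4 stops longer (brighter).
Need 4 stops darker from the ISO: 3200 → 1600 → 800 → 400 → 200.

ISO 200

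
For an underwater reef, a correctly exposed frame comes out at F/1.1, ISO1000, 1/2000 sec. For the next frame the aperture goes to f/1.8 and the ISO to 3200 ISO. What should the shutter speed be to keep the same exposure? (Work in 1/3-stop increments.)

Aperture: f/1.1 → f/1.2 → f/1.4 → f/1.6 → f/1.8 — 1 1/3 stops stopped down (darker).
ISO: 1000 → 1250 → 1600 → 2000 → 2500 → 3200 — 1 2/3 stops higher (brighter).
Net change so far: 1/3 stop brighter. Offset with the shutter speed: 1/2000 → 1/2500.

1/2500s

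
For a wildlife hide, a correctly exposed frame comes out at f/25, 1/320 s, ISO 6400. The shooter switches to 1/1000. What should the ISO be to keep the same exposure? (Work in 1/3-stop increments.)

Shutter speed: 1/320 → 1/400 → 1/500 → 1/640 → 1/800 → 1/1000 — 1 2/3 stops faster (darker).
Need 1 2/3 stops brighter from the ISO: 6400 → 8000 → 10000 → 12800 → 16000 → 20000.

ISO 20000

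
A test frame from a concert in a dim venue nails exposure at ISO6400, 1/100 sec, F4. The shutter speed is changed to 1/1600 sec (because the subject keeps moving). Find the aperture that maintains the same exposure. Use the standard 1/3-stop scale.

Shutter speed: 1/100 → 1/125 → 1/160 → 1/200 → 1/250 → 1/320 → 1/400 → 1/500 → 1/640 → 1/800 → 1/1000 → 1/1250 → 1/1600 — 4 stops faster (darker).
Need 4 stops brighter from the aperture: f/4 → f/3.5 → f/3.2 → f/2.8 → f/2.5 → f/2.2 → f/2 → f/1.8 → f/1.6 → f/1.4 → f/1.2 → f/1.1 → f/1.0.

f/1.0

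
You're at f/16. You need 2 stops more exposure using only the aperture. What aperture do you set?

Aperture: f/16 → f/11 → f/8 — 2 stops opened up (brighter).

f/8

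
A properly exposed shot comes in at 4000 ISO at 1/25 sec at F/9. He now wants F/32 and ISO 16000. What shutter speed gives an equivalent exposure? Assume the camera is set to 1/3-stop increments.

Aperture: f/9 → f/10 → f/11 → f/13 → f/14 → f/16 → f/18 → f/20 → f/22 → f/25 → f/29 → f/32 — 3 2/3 stops narrower (darker).
ISO: 4000 → 5000 → 6400 → 8000 → 10000 → 12800 → 16000 — 2 stops higher (brighter).
Net change so far: 1 2/3 stops darker. Offset with the shutter speed: 1/25 → 1/20 → 1/15 → 1/13 → 1/10 → 1/8.

1/8s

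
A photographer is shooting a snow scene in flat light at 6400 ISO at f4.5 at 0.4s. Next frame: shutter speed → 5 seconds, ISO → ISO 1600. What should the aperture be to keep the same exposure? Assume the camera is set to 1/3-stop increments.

f/8

Shutter speed: 0.4 → 0.5 → 0.6 → 0.8 → 1 → 1.3 → 1.6 → 2 → 2.5 → 3.2 → 4 → 5 — 3 2/3 stops slower (brighter).
ISO: 6400 → 5000 → 4000 → 3200 → 2500 → 2000 → 1600 — 2 stops lower (darker).
Net change so far: 1 2/3 stops brighter. Offset with the aperture: f/4.5 → f/5 → f/5.6 → f/6.3 → f/7.1 → f/8.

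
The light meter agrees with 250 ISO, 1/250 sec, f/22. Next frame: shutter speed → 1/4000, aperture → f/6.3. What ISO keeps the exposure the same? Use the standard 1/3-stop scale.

ISO 320

Shutter speed: 1/250 → 1/320 → 1/400 → 1/500 → 1/640 → 1/800 → 1/1000 → 1/1250 → 1/1600 → 1/2000 → 1/2500 → 1/3200 → 1/4000 — 4 stops faster (darker).
Aperture: f/22 → f/20 → f/18 → f/16 → f/14 → f/13 → f/11 → f/10 → f/9 → f/8 → f/7.1 → f/6.3 — 3 2/3 stops wider (brighter).
Net change so far: 1/3 stop darker. Offset with the ISO: 250 → 320.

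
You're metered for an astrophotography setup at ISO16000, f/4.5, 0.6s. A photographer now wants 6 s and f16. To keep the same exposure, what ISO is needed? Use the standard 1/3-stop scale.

ISO 20000

Shutter speed: 0.6 → 0.8 → 1 → 1.3 → 1.6 → 2 → 2.5 → 3.2 → 4 → 5 → 6 — 3 1/3 stops longer (brighter).
Aperture: f/4.5 → f/5 → f/5.6 → f/6.3 → f/7.1 → f/8 → f/9 → f/10 → f/11 → f/13 → f/14 → f/16 — 3 2/3 stops stopped down (darker).
Net change so far: 1/3 stop darker. Offset with the ISO: 16000 → 20000.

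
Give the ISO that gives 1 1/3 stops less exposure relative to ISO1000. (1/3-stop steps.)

ISO 400

ISO: 1000 → 800 → 640 → 500 → 400 — 1 1/3 stops dropped (darker).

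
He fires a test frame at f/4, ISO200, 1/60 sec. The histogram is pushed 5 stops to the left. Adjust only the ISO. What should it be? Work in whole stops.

Underexposed by 5 stops → need 5 stops brighter.
ISO: 200 → 400 → 800 → 1600 → 3200 → 6400.

ISO 6400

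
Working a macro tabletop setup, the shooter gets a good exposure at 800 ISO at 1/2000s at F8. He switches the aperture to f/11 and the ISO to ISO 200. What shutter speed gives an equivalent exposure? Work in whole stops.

1/250s

Aperture: f/8 → f/11 — 1 stop narrower (darker).
ISO: 800 → 400 → 200 — 2 stops dropped (darker).
Net change so far: 3 stops darker. Offset with the shutter speed: 1/2000 → 1/1000 → 1/500 → 1/250.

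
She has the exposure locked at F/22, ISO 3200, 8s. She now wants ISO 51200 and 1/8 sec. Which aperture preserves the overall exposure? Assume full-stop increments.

ISO: 3200 → 6400 → 12800 → 25600 → 51200 — 4 stops raised (brighter).
Shutter speed: 8 → 4 → 2 → 1 → 1/2 → 1/4 → 1/8 — 6 stops faster (darker).
Net change so far: 2 stops darker. Offset with the aperture: f/22 → f/16 → f/11.

f/11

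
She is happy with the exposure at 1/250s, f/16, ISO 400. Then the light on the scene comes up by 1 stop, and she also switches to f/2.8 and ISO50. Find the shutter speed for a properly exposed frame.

Scene light: 1 stop brighter.
Aperture: f/16 → f/11 → f/8 → f/5.6 → f/4 → f/2.8 — 5 stops larger aperture (brighter).
ISO: 400 → 200 → 100 → 50 — 3 stops lower (darker).
Net so far: 3 stops brighter. Shutter speed: 1/250 → 1/500 → 1/1000 → 1/2000.

1/2000s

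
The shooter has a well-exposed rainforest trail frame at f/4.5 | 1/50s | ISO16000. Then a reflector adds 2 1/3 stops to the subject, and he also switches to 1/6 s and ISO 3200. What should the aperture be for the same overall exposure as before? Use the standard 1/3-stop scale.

Scene light: 2 1/3 stops brighter.
Shutter speed: 1/50 → 1/40 → 1/30 → 1/25 → 1/20 → 1/15 → 1/13 → 1/10 → 1/8 → 1/6 — 3 stops slower (brighter).
ISO: 16000 → 12800 → 10000 → 8000 → 6400 → 5000 → 4000 → 3200 — 2 1/3 stops lower (darker).
Net so far: 3 stops brighter. Aperture: f/4.5 → f/5 → f/5.6 → f/6.3 → f/7.1 → f/8 → f/9 → f/10 → f/11 → f/13.

f/13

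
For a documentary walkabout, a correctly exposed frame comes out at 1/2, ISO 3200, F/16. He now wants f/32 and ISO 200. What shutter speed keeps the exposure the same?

Aperture: f/16 → f/22 → f/32 — 2 stops stopped down (darker).
ISO: 3200 → 1600 → 800 → 400 → 200 — 4 stops lower (darker).
Net change so far: 6 stops darker. Offset with the shutter speed: 1/2 → 1 → 2 → 4 → 8 → 15 → 30.

30 s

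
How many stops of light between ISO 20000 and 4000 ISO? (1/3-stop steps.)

2 1/3 stops

20000 → 16000 → 12800 → 10000 → 8000 → 6400 → 5000 → 4000 — count the steps: 7 third-stops = 2 1/3 stops.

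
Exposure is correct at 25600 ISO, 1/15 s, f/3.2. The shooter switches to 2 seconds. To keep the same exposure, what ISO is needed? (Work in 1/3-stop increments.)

Shutter speed: 1/15 → 1/13 → 1/10 → 1/8 → 1/6 → 1/5 → 1/4 → 0.3 → 0.4 → 0.5 → 0.6 → 0.8 → 1 → 1.3 → 1.6 → 2 — 5 stops slower (brighter).
Need 5 stops darker from the ISO: 25600 → 20000 → 16000 → 12800 → 10000 → 8000 → 6400 → 5000 → 4000 → 3200 → 2500 → 2000 → 1600 → 1250 → 1000 → 800.

ISO 800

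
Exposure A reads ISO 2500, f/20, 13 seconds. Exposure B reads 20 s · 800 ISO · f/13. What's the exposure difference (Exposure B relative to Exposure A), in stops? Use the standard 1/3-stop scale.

1/3 stop brighter

Aperture: f/20 → f/18 → f/16 → f/14 → f/13 — 1 1/3 stops wider (brighter).
Shutter speed: 13 → 15 → 20 — 2/3 stop longer (brighter).
ISO: 2500 → 2000 → 1600 → 1250 → 1000 → 800 — 1 2/3 stops lower (darker).
Net: +1 1/3 +2/3 −1 2/3 = +1/3 stops.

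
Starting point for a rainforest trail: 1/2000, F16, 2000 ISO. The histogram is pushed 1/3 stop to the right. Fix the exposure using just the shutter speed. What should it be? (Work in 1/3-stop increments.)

1/2500s

Overexposed by 1/3 stop → need 1/3 stop darker.
Shutter speed: 1/2000 → 1/2500.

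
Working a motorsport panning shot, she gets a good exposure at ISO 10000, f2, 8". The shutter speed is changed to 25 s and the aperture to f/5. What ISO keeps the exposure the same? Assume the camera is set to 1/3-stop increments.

Shutter speed: 8 → 10 → 13 → 15 → 20 → 25 — 1 2/3 stops longer (brighter).
Aperture: f/2 → f/2.2 → f/2.5 → f/2.8 → f/3.2 → f/3.5 → f/4 → f/4.5 → f/5 — 2 2/3 stops smaller aperture (darker).
Net change so far: 1 stop darker. Offset with the ISO: 10000 → 12800 → 16000 → 20000.

ISO 20000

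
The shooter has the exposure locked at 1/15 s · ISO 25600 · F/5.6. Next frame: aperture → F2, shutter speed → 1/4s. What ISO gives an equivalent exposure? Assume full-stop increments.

ISO 800

Aperture: f/5.6 → f/4 → f/2.8 → f/2 — 3 stops opened up (brighter).
Shutter speed: 1/15 → 1/8 → 1/4 — 2 stops longer (brighter).
Net change so far: 5 stops brighter. Offset with the ISO: 25600 → 12800 → 6400 → 3200 → 1600 → 800.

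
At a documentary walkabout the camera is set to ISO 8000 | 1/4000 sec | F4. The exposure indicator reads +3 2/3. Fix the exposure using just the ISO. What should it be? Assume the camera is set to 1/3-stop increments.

ISO 640

Overexposed by 3 2/3 stops → need 3 2/3 stops darker.
ISO: 8000 → 6400 → 5000 → 4000 → 3200 → 2500 → 2000 → 1600 → 1250 → 1000 → 800 → 640.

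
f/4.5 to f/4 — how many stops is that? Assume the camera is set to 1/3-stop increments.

f/4.5 → f/4 — count the steps: 1 third-stops = 1/3 stop.

1/3 stop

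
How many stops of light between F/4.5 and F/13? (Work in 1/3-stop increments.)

f/4.5 → f/5 → f/5.6 → f/6.3 → f/7.1 → f/8 → f/9 → f/10 → f/11 → f/13 — count the steps: 9 third-stops = 3 stops.

3 stops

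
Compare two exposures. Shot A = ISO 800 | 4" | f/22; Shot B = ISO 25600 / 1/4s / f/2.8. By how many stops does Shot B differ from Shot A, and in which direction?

7 stops brighter

Aperture: f/22 → f/16 → f/11 → f/8 → f/5.6 → f/4 → f/2.8 — 6 stops opened up (brighter).
Shutter speed: 4 → 2 → 1 → 1/2 → 1/4 — 4 stops faster (darker).
ISO: 800 → 1600 → 3200 → 6400 → 12800 → 25600 — 5 stops higher (brighter).
Net: +6 −4 +5 = +7 stops.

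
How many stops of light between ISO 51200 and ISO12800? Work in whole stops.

2 stops

51200 → 25600 → 12800 — count the steps: 2 stops.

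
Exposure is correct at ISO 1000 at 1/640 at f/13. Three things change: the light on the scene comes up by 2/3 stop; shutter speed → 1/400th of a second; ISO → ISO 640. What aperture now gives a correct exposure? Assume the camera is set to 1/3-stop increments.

Scene light: 2/3 stop brighter.
Shutter speed: 1/640 → 1/500 → 1/400 — 2/3 stop longer (brighter).
ISO: 1000 → 800 → 640 — 2/3 stop lower (darker).
Net so far: 2/3 stop brighter. Aperture: f/13 → f/14 → f/16.

f/16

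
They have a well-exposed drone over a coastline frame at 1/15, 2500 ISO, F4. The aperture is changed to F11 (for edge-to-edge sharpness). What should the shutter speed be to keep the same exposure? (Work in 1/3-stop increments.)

0.5 s

Aperture: f/4 → f/4.5 → f/5 → f/5.6 → f/6.3 → f/7.1 → f/8 → f/9 → f/10 → f/11 — 3 stops smaller aperture (darker).
Need 3 stops brighter from the shutter speed: 1/15 → 1/13 → 1/10 → 1/8 → 1/6 → 1/5 → 1/4 → 0.3 → 0.4 → 0.5.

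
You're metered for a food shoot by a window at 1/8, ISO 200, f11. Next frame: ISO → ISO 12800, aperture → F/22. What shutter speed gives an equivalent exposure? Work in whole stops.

1/125s

ISO: 200 → 400 → 800 → 1600 → 3200 → 6400 → 12800 — 6 stops higher (brighter).
Aperture: f/11 → f/16 → f/22 — 2 stops narrower (darker).
Net change so far: 4 stops brighter. Offset with the shutter speed: 1/8 → 1/15 → 1/30 → 1/60 → 1/125.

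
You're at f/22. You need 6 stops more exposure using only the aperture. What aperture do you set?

f/2.8

Aperture: f/22 → f/16 → f/11 → f/8 → f/5.6 → f/4 → f/2.8 — 6 stops opened up (brighter).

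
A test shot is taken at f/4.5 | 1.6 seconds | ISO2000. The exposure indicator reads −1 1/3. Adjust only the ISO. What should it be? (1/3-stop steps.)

Underexposed by 1 1/3 stops → need 1 1/3 stops brighter.
ISO: 2000 → 2500 → 3200 → 4000 → 5000.

ISO 5000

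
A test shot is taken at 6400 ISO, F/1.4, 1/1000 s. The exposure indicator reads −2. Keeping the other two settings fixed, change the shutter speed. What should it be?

1/250s

Underexposed by 2 stops → need 2 stops brighter.
Shutter speed: 1/1000 → 1/500 → 1/250.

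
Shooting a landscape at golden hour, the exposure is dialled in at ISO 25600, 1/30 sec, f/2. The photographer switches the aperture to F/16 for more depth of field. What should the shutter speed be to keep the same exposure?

2 s

Aperture: f/2 → f/2.8 → f/4 → f/5.6 → f/8 → f/11 → f/16 — 6 stops stopped down (darker).
Need 6 stops brighter from the shutter speed: 1/30 → 1/15 → 1/8 → 1/4 → 1/2 → 1 → 2.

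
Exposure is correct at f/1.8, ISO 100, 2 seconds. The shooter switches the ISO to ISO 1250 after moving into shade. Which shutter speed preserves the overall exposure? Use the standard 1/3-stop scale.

1/6s

ISO: 100 → 125 → 160 → 200 → 250 → 320 → 400 → 500 → 640 → 800 → 1000 → 1250 — 3 2/3 stops higher (brighter).
Need 3 2/3 stops darker from the shutter speed: 2 → 1.6 → 1.3 → 1 → 0.8 → 0.6 → 0.5 → 0.4 → 0.3 → 1/4 → 1/5 → 1/6.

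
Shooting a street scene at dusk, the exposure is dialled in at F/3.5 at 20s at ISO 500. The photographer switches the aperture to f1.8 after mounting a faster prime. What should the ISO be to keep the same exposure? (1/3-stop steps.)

ISO 125

Aperture: f/3.5 → f/3.2 → f/2.8 → f/2.5 → f/2.2 → f/2 → f/1.8 — 2 stops opened up (brighter).
Need 2 stops darker from the ISO: 500 → 400 → 320 → 250 → 200 → 160 → 125.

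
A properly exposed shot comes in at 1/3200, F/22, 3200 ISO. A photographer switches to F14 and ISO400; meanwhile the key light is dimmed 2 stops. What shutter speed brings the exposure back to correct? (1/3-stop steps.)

Scene light: 2 stops darker.
Aperture: f/22 → f/20 → f/18 → f/16 → f/14 — 1 1/3 stops wider (brighter).
ISO: 3200 → 2500 → 2000 → 1600 → 1250 → 1000 → 800 → 640 → 500 → 400 — 3 stops lower (darker).
Net so far: 3 2/3 stops darker. Shutter speed: 1/3200 → 1/2500 → 1/2000 → 1/1600 → 1/1250 → 1/1000 → 1/800 → 1/640 → 1/500 → 1/400 → 1/320 → 1/250.

1/250s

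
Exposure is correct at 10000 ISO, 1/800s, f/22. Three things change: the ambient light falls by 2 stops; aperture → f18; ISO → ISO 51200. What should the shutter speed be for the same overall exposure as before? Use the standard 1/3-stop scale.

1/1600s

Scene light: 2 stops darker.
Aperture: f/22 → f/20 → f/18 — 2/3 stop wider (brighter).
ISO: 10000 → 12800 → 16000 → 20000 → 25600 → 32000 → 40000 → 51200 — 2 1/3 stops higher (brighter).
Net so far: 1 stop brighter. Shutter speed: 1/800 → 1/1000 → 1/1250 → 1/1600.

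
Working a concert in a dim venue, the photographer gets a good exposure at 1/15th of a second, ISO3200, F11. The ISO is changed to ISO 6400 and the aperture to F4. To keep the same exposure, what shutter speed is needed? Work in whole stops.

ISO: 3200 → 6400 — 1 stop higher (brighter).
Aperture: f/11 → f/8 → f/5.6 → f/4 — 3 stops larger aperture (brighter).
Net change so far: 4 stops brighter. Offset with the shutter speed: 1/15 → 1/30 → 1/60 → 1/125 → 1/250.

1/250s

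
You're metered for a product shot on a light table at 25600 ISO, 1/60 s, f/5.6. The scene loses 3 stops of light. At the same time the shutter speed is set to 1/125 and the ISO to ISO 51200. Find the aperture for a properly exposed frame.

f/2

Scene light: 3 stops darker.
Shutter speed: 1/60 → 1/125 — 1 stop faster (darker).
ISO: 25600 → 51200 — 1 stop raised (brighter).
Net so far: 3 stops darker. Aperture: f/5.6 → f/4 → f/2.8 → f/2.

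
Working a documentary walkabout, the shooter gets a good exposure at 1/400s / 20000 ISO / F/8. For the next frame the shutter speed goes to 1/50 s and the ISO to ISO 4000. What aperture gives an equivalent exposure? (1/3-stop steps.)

Shutter speed: 1/400 → 1/320 → 1/250 → 1/200 → 1/160 → 1/125 → 1/100 → 1/80 → 1/60 → 1/50 — 3 stops slower (brighter).
ISO: 20000 → 16000 → 12800 → 10000 → 8000 → 6400 → 5000 → 4000 — 2 1/3 stops lower (darker).
Net change so far: 2/3 stop brighter. Offset with the aperture: f/8 → f/9 → f/10.

f/10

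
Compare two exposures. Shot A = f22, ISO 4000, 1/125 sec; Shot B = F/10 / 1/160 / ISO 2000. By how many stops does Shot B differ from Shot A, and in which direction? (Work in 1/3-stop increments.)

1 stop brighter

Aperture: f/22 → f/20 → f/18 → f/16 → f/14 → f/13 → f/11 → f/10 — 2 1/3 stops opened up (brighter).
Shutter speed: 1/125 → 1/160 — 1/3 stop shorter (darker).
ISO: 4000 → 3200 → 2500 → 2000 — 1 stop dropped (darker).
Net: +2 1/3 −1/3 −1 = +1 stop.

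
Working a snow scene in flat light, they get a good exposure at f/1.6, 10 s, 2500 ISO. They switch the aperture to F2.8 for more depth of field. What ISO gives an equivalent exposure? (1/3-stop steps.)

ISO 8000

Aperture: f/1.6 → f/1.8 → f/2 → f/2.2 → f/2.5 → f/2.8 — 1 2/3 stops narrower (darker).
Need 1 2/3 stops brighter from the ISO: 2500 → 3200 → 4000 → 5000 → 6400 → 8000.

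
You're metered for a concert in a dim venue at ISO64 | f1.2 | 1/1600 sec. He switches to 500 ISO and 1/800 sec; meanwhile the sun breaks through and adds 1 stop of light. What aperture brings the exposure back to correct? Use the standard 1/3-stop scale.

Scene light: 1 stop brighter.
ISO: 64 → 80 → 100 → 125 → 160 → 200 → 250 → 320 → 400 → 500 — 3 stops higher (brighter).
Shutter speed: 1/1600 → 1/1250 → 1/1000 → 1/800 — 1 stop slower (brighter).
Net so far: 5 stops brighter. Aperture: f/1.2 → f/1.4 → f/1.6 → f/1.8 → f/2 → f/2.2 → f/2.5 → f/2.8 → f/3.2 → f/3.5 → f/4 → f/4.5 → f/5 → f/5.6 → f/6.3 → f/7.1.

f/7.1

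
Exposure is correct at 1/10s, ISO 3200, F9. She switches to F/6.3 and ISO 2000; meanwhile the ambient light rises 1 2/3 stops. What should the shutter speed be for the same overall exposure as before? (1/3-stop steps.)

1/40s

Scene light: 1 2/3 stops brighter.
Aperture: f/9 → f/8 → f/7.1 → f/6.3 — 1 stop wider (brighter).
ISO: 3200 → 2500 → 2000 — 2/3 stop dropped (darker).
Net so far: 2 stops brighter. Shutter speed: 1/10 → 1/13 → 1/15 → 1/20 → 1/25 → 1/30 → 1/40.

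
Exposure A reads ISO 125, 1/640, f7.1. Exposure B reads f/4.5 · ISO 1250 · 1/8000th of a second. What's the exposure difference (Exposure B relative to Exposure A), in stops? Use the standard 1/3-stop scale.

Aperture: f/7.1 → f/6.3 → f/5.6 → f/5 → f/4.5 — 1 1/3 stops larger aperture (brighter).
Shutter speed: 1/640 → 1/800 → 1/1000 → 1/1250 → 1/1600 → 1/2000 → 1/2500 → 1/3200 → 1/4000 → 1/5000 → 1/6400 → 1/8000 — 3 2/3 stops faster (darker).
ISO: 125 → 160 → 200 → 250 → 320 → 400 → 500 → 640 → 800 → 1000 → 1250 — 3 1/3 stops raised (brighter).
Net: +1 1/3 −3 2/3 +3 1/3 = +1 stop.

1 stop brighter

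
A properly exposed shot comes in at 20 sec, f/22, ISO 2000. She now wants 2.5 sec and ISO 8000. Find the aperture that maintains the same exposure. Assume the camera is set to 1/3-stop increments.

f/16

Shutter speed: 20 → 15 → 13 → 10 → 8 → 6 → 5 → 4 → 3.2 → 2.5 — 3 stops shorter (darker).
ISO: 2000 → 2500 → 3200 → 4000 → 5000 → 6400 → 8000 — 2 stops raised (brighter).
Net change so far: 1 stop darker. Offset with the aperture: f/22 → f/20 → f/18 → f/16.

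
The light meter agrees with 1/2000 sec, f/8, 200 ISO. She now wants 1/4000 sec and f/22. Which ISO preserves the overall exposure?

Shutter speed: 1/2000 → 1/4000 — 1 stop faster (darker).
Aperture: f/8 → f/11 → f/16 → f/22 — 3 stops smaller aperture (darker).
Net change so far: 4 stops darker. Offset with the ISO: 200 → 400 → 800 → 1600 → 3200.

ISO 3200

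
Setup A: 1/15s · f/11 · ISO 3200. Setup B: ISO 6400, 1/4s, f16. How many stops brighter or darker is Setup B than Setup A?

Aperture: f/11 → f/16 — 1 stop smaller aperture (darker).
Shutter speed: 1/15 → 1/8 → 1/4 — 2 stops longer (brighter).
ISO: 3200 → 6400 — 1 stop higher (brighter).
Net: −1 +2 +1 = +2 stops.

2 stops brighter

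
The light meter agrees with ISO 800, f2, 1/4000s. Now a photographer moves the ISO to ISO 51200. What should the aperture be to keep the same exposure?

f/16

ISO: 800 → 1600 → 3200 → 6400 → 12800 → 25600 → 51200 — 6 stops higher (brighter).
Need 6 stops darker from the aperture: f/2 → f/2.8 → f/4 → f/5.6 → f/8 → f/11 → f/16.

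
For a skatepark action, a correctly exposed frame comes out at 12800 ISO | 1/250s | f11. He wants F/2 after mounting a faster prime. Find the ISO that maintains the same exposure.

Aperture: f/11 → f/8 → f/5.6 → f/4 → f/2.8 → f/2 — 5 stops opened up (brighter).
Need 5 stops darker from the ISO: 12800 → 6400 → 3200 → 1600 → 800 → 400.

ISO 400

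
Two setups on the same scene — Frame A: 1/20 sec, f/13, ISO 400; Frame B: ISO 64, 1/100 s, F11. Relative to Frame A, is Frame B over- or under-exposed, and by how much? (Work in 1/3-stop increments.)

4 2/3 stops darker

Aperture: f/13 → f/11 — 1/3 stop opened up (brighter).
Shutter speed: 1/20 → 1/25 → 1/30 → 1/40 → 1/50 → 1/60 → 1/80 → 1/100 — 2 1/3 stops shorter (darker).
ISO: 400 → 320 → 250 → 200 → 160 → 125 → 100 → 80 → 64 — 2 2/3 stops dropped (darker).
Net: +1/3 −2 1/3 −2 2/3 = −4 2/3 stops.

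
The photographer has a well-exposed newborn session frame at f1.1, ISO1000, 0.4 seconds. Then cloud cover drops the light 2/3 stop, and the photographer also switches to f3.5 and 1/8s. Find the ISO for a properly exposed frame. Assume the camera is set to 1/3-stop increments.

ISO 51200

Scene light: 2/3 stop darker.
Aperture: f/1.1 → f/1.2 → f/1.4 → f/1.6 → f/1.8 → f/2 → f/2.2 → f/2.5 → f/2.8 → f/3.2 → f/3.5 — 3 1/3 stops stopped down (darker).
Shutter speed: 0.4 → 0.3 → 1/4 → 1/5 → 1/6 → 1/8 — 1 2/3 stops shorter (darker).
Net so far: 5 2/3 stops darker. ISO: 1000 → 1250 → 1600 → 2000 → 2500 → 3200 → 4000 → 5000 → 6400 → 8000 → 10000 → 12800 → 16000 → 20000 → 25600 → 32000 → 40000 → 51200.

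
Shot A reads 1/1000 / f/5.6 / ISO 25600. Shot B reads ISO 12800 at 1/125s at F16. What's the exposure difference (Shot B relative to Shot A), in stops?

1 stop darker

Aperture: f/5.6 → f/8 → f/11 → f/16 — 3 stops narrower (darker).
Shutter speed: 1/1000 → 1/500 → 1/250 → 1/125 — 3 stops longer (brighter).
ISO: 25600 → 12800 — 1 stop lower (darker).
Net: −3 +3 −1 = −1 stop.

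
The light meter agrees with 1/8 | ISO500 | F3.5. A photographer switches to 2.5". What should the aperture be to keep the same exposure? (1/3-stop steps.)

f/16

Shutter speed: 1/8 → 1/6 → 1/5 → 1/4 → 0.3 → 0.4 → 0.5 → 0.6 → 0.8 → 1 → 1.3 → 1.6 → 2 → 2.5 — 4 1/3 stops slower (brighter).
Need 4 1/3 stops darker from the aperture: f/3.5 → f/4 → f/4.5 → f/5 → f/5.6 → f/6.3 → f/7.1 → f/8 → f/9 → f/10 → f/11 → f/13 → f/14 → f/16.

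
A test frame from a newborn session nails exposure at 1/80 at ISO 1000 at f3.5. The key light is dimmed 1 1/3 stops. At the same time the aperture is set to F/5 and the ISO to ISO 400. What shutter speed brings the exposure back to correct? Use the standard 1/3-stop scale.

Scene light: 1 1/3 stops darker.
Aperture: f/3.5 → f/4 → f/4.5 → f/5 — 1 stop stopped down (darker).
ISO: 1000 → 800 → 640 → 500 → 400 — 1 1/3 stops dropped (darker).
Net so far: 3 2/3 stops darker. Shutter speed: 1/80 → 1/60 → 1/50 → 1/40 → 1/30 → 1/25 → 1/20 → 1/15 → 1/13 → 1/10 → 1/8 → 1/6.

1/6s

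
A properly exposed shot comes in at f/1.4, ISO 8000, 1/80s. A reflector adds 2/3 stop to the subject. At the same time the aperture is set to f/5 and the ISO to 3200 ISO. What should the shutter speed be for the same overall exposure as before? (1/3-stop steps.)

1/4s

Scene light: 2/3 stop brighter.
Aperture: f/1.4 → f/1.6 → f/1.8 → f/2 → f/2.2 → f/2.5 → f/2.8 → f/3.2 → f/3.5 → f/4 → f/4.5 → f/5 — 3 2/3 stops stopped down (darker).
ISO: 8000 → 6400 → 5000 → 4000 → 3200 — 1 1/3 stops dropped (darker).
Net so far: 4 1/3 stops darker. Shutter speed: 1/80 → 1/60 → 1/50 → 1/40 → 1/30 → 1/25 → 1/20 → 1/15 → 1/13 → 1/10 → 1/8 → 1/6 → 1/5 → 1/4.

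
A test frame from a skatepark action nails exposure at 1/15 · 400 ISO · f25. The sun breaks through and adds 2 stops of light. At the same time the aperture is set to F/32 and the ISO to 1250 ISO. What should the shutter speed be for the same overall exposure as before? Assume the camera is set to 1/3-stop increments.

1/125s

Scene light: 2 stops brighter.
Aperture: f/25 → f/29 → f/32 — 2/3 stop narrower (darker).
ISO: 400 → 500 → 640 → 800 → 1000 → 1250 — 1 2/3 stops raised (brighter).
Net so far: 3 stops brighter. Shutter speed: 1/15 → 1/20 → 1/25 → 1/30 → 1/40 → 1/50 → 1/60 → 1/80 → 1/100 → 1/125.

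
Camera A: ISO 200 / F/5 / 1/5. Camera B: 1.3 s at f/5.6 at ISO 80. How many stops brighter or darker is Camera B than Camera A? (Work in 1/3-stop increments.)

Aperture: f/5 → f/5.6 — 1/3 stop stopped down (darker).
Shutter speed: 1/5 → 1/4 → 0.3 → 0.4 → 0.5 → 0.6 → 0.8 → 1 → 1.3 — 2 2/3 stops longer (brighter).
ISO: 200 → 160 → 125 → 100 → 80 — 1 1/3 stops lower (darker).
Net: −1/3 +2 2/3 −1 1/3 = +1 stop.

1 stop brighter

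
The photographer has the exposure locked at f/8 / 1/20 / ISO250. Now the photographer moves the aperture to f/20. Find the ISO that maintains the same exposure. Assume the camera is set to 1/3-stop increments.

Aperture: f/8 → f/9 → f/10 → f/11 → f/13 → f/14 → f/16 → f/18 → f/20 — 2 2/3 stops smaller aperture (darker).
Need 2 2/3 stops brighter from the ISO: 250 → 320 → 400 → 500 → 640 → 800 → 1000 → 1250 → 1600.

ISO 1600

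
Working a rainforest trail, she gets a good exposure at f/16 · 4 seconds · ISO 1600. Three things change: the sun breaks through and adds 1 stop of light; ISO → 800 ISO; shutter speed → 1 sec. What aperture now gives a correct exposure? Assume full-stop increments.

f/8

Scene light: 1 stop brighter.
ISO: 1600 → 800 — 1 stop dropped (darker).
Shutter speed: 4 → 2 → 1 — 2 stops shorter (darker).
Net so far: 2 stops darker. Aperture: f/16 → f/11 → f/8.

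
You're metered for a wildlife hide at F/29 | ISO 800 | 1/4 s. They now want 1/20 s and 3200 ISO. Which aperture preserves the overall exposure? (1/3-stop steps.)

f/25

Shutter speed: 1/4 → 1/5 → 1/6 → 1/8 → 1/10 → 1/13 → 1/15 → 1/20 — 2 1/3 stops shorter (darker).
ISO: 800 → 1000 → 1250 → 1600 → 2000 → 2500 → 3200 — 2 stops raised (brighter).
Net change so far: 1/3 stop darker. Offset with the aperture: f/29 → f/25.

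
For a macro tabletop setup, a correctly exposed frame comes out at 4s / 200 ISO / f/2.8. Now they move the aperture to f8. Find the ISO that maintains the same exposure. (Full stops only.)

Aperture: f/2.8 → f/4 → f/5.6 → f/8 — 3 stops smaller aperture (darker).
Need 3 stops brighter from the ISO: 200 → 400 → 800 → 1600.

ISO 1600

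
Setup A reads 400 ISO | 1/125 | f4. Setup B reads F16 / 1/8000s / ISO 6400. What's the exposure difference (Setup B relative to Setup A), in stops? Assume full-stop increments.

6 stops darker

Aperture: f/4 → f/5.6 → f/8 → f/11 → f/16 — 4 stops stopped down (darker).
Shutter speed: 1/125 → 1/250 → 1/500 → 1/1000 → 1/2000 → 1/4000 → 1/8000 — 6 stops shorter (darker).
ISO: 400 → 800 → 1600 → 3200 → 6400 — 4 stops raised (brighter).
Net: −4 −6 +4 = −6 stops.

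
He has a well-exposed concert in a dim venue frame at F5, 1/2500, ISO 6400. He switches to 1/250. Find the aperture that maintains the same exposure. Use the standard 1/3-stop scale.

f/16

Shutter speed: 1/2500 → 1/2000 → 1/1600 → 1/1250 → 1/1000 → 1/800 → 1/640 → 1/500 → 1/400 → 1/320 → 1/250 — 3 1/3 stops longer (brighter).
Need 3 1/3 stops darker from the aperture: f/5 → f/5.6 → f/6.3 → f/7.1 → f/8 → f/9 → f/10 → f/11 → f/13 → f/14 → f/16.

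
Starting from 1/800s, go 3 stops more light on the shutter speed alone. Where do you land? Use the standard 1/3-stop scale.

Shutter speed: 1/800 → 1/640 → 1/500 → 1/400 → 1/320 → 1/250 → 1/200 → 1/160 → 1/125 → 1/100 — 3 stops slower (brighter).

1/100s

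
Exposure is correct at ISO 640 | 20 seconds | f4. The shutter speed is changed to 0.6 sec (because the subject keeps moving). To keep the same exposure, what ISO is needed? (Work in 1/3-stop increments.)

Shutter speed: 20 → 15 → 13 → 10 → 8 → 6 → 5 → 4 → 3.2 → 2.5 → 2 → 1.6 → 1.3 → 1 → 0.8 → 0.6 — 5 stops faster (darker).
Need 5 stops brighter from the ISO: 640 → 800 → 1000 → 1250 → 1600 → 2000 → 2500 → 3200 → 4000 → 5000 → 6400 → 8000 → 10000 → 12800 → 16000 → 20000.

ISO 20000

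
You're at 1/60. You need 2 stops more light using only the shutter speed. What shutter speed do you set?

1/15s

Shutter speed: 1/60 → 1/30 → 1/15 — 2 stops slower (brighter).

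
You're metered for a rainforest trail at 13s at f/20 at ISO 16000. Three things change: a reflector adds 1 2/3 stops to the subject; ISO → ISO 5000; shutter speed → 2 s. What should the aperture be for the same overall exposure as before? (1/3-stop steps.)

f/8

Scene light: 1 2/3 stops brighter.
ISO: 16000 → 12800 → 10000 → 8000 → 6400 → 5000 — 1 2/3 stops dropped (darker).
Shutter speed: 13 → 10 → 8 → 6 → 5 → 4 → 3.2 → 2.5 → 2 — 2 2/3 stops shorter (darker).
Net so far: 2 2/3 stops darker. Aperture: f/20 → f/18 → f/16 → f/14 → f/13 → f/11 → f/10 → f/9 → f/8.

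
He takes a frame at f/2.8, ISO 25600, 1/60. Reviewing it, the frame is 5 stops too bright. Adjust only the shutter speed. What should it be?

1/2000s

Overexposed by 5 stops → need 5 stops darker.
Shutter speed: 1/60 → 1/125 → 1/250 → 1/500 → 1/1000 → 1/2000.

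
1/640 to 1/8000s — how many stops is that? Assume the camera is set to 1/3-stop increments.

3 2/3 stops

1/640 → 1/800 → 1/1000 → 1/1250 → 1/1600 → 1/2000 → 1/2500 → 1/3200 → 1/4000 → 1/5000 → 1/6400 → 1/8000 — count the steps: 11 third-stops = 3 2/3 stops.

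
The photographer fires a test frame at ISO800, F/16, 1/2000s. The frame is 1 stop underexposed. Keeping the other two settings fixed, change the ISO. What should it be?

Underexposed by 1 stop → need 1 stop brighter.
ISO: 800 → 1600.

ISO 1600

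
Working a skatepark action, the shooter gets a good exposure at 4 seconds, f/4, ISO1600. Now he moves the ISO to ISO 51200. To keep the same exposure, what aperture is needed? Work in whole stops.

ISO: 1600 → 3200 → 6400 → 12800 → 25600 → 51200 — 5 stops raised (brighter).
Need 5 stops darker from the aperture: f/4 → f/5.6 → f/8 → f/11 → f/16 → f/22.

f/22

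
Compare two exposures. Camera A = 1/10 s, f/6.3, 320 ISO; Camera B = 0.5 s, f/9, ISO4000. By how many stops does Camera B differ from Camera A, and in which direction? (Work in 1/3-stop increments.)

5 stops brighter

Aperture: f/6.3 → f/7.1 → f/8 → f/9 — 1 stop smaller aperture (darker).
Shutter speed: 1/10 → 1/8 → 1/6 → 1/5 → 1/4 → 0.3 → 0.4 → 0.5 — 2 1/3 stops slower (brighter).
ISO: 320 → 400 → 500 → 640 → 800 → 1000 → 1250 → 1600 → 2000 → 2500 → 3200 → 4000 — 3 2/3 stops raised (brighter).
Net: −1 +2 1/3 +3 2/3 = +5 stops.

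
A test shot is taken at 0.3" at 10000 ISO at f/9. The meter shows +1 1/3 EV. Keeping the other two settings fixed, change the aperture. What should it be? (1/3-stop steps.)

Overexposed by 1 1/3 stops → need 1 1/3 stops darker.
Aperture: f/9 → f/10 → f/11 → f/13 → f/14.

f/14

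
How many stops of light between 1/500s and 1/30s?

4 stops

1/500 → 1/250 → 1/125 → 1/60 → 1/30 — count the steps: 4 stops.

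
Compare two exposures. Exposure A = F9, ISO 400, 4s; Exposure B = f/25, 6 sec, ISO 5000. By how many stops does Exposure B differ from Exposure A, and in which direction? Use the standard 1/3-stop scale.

1 1/3 stops brighter

Aperture: f/9 → f/10 → f/11 → f/13 → f/14 → f/16 → f/18 → f/20 → f/22 → f/25 — 3 stops stopped down (darker).
Shutter speed: 4 → 5 → 6 — 2/3 stop longer (brighter).
ISO: 400 → 500 → 640 → 800 → 1000 → 1250 → 1600 → 2000 → 2500 → 3200 → 4000 → 5000 — 3 2/3 stops higher (brighter).
Net: −3 +2/3 +3 2/3 = +1 1/3 stops.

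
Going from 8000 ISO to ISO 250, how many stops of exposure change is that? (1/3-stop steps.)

5 stops

8000 → 6400 → 5000 → 4000 → 3200 → 2500 → 2000 → 1600 → 1250 → 1000 → 800 → 640 → 500 → 400 → 320 → 250 — count the steps: 15 third-stops = 5 stops.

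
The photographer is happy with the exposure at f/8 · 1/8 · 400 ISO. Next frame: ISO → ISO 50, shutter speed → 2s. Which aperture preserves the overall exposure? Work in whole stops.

ISO: 400 → 200 → 100 → 50 — 3 stops lower (darker).
Shutter speed: 1/8 → 1/4 → 1/2 → 1 → 2 — 4 stops slower (brighter).
Net change so far: 1 stop brighter. Offset with the aperture: f/8 → f/11.

f/11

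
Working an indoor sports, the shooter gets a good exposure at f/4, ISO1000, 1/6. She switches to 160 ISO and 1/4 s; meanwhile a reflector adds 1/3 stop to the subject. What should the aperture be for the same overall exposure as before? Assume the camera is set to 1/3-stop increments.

f/2.2

Scene light: 1/3 stop brighter.
ISO: 1000 → 800 → 640 → 500 → 400 → 320 → 250 → 200 → 160 — 2 2/3 stops lower (darker).
Shutter speed: 1/6 → 1/5 → 1/4 — 2/3 stop slower (brighter).
Net so far: 1 2/3 stops darker. Aperture: f/4 → f/3.5 → f/3.2 → f/2.8 → f/2.5 → f/2.2.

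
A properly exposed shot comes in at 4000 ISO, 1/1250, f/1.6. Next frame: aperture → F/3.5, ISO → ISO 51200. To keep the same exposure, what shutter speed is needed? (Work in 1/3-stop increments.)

1/3200s

Aperture: f/1.6 → f/1.8 → f/2 → f/2.2 → f/2.5 → f/2.8 → f/3.2 → f/3.5 — 2 1/3 stops stopped down (darker).
ISO: 4000 → 5000 → 6400 → 8000 → 10000 → 12800 → 16000 → 20000 → 25600 → 32000 → 40000 → 51200 — 3 2/3 stops higher (brighter).
Net change so far: 1 1/3 stops brighter. Offset with the shutter speed: 1/1250 → 1/1600 → 1/2000 → 1/2500 → 1/3200.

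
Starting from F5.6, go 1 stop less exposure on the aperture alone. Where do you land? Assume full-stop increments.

f/8

Aperture: f/5.6 → f/8 — 1 stop smaller aperture (darker).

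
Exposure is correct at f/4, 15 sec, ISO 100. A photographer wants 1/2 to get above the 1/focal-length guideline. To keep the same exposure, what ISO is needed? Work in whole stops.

Shutter speed: 15 → 8 → 4 → 2 → 1 → 1/2 — 5 stops shorter (darker).
Need 5 stops brighter from the ISO: 100 → 200 → 400 → 800 → 1600 → 3200.

ISO 3200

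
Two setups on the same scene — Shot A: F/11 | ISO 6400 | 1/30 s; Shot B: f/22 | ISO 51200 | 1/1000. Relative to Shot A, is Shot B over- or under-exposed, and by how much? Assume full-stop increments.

4 stops darker

Aperture: f/11 → f/16 → f/22 — 2 stops smaller aperture (darker).
Shutter speed: 1/30 → 1/60 → 1/125 → 1/250 → 1/500 → 1/1000 — 5 stops shorter (darker).
ISO: 6400 → 12800 → 25600 → 51200 — 3 stops raised (brighter).
Net: −2 −5 +3 = −4 stops.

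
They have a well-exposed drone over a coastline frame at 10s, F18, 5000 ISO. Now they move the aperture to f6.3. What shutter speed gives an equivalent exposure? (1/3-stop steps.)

Aperture: f/18 → f/16 → f/14 → f/13 → f/11 → f/10 → f/9 → f/8 → f/7.1 → f/6.3 — 3 stops larger aperture (brighter).
Need 3 stops darker from the shutter speed: 10 → 8 → 6 → 5 → 4 → 3.2 → 2.5 → 2 → 1.6 → 1.3.

1.3 s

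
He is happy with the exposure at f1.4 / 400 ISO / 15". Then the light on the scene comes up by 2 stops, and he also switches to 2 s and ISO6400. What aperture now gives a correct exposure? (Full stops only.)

f/4

Scene light: 2 stops brighter.
Shutter speed: 15 → 8 → 4 → 2 — 3 stops shorter (darker).
ISO: 400 → 800 → 1600 → 3200 → 6400 — 4 stops raised (brighter).
Net so far: 3 stops brighter. Aperture: f/1.4 → f/2 → f/2.8 → f/4.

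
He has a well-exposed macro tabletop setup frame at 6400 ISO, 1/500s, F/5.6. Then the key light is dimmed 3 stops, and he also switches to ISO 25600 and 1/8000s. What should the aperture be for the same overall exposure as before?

f/1.0

Scene light: 3 stops darker.
ISO: 6400 → 12800 → 25600 — 2 stops raised (brighter).
Shutter speed: 1/500 → 1/1000 → 1/2000 → 1/4000 → 1/8000 — 4 stops faster (darker).
Net so far: 5 stops darker. Aperture: f/5.6 → f/4 → f/2.8 → f/2 → f/1.4 → f/1.0.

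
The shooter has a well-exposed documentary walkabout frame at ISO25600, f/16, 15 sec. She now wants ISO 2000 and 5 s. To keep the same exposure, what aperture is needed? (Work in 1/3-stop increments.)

ISO: 25600 → 20000 → 16000 → 12800 → 10000 → 8000 → 6400 → 5000 → 4000 → 3200 → 2500 → 2000 — 3 2/3 stops lower (darker).
Shutter speed: 15 → 13 → 10 → 8 → 6 → 5 — 1 2/3 stops shorter (darker).
Net change so far: 5 1/3 stops darker. Offset with the aperture: f/16 → f/14 → f/13 → f/11 → f/10 → f/9 → f/8 → f/7.1 → f/6.3 → f/5.6 → f/5 → f/4.5 → f/4 → f/3.5 → f/3.2 → f/2.8 → f/2.5.

f/2.5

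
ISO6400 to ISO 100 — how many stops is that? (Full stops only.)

6400 → 3200 → 1600 → 800 → 400 → 200 → 100 — count the steps: 6 stops.

6 stops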